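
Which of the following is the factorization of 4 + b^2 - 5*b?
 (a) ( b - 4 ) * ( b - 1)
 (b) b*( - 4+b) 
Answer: a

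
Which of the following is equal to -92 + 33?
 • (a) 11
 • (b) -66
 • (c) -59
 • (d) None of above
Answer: c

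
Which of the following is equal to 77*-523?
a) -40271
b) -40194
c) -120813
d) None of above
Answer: a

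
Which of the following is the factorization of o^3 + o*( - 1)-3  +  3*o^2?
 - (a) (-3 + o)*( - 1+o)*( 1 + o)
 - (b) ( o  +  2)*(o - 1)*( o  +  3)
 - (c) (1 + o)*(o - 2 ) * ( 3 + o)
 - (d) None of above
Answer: d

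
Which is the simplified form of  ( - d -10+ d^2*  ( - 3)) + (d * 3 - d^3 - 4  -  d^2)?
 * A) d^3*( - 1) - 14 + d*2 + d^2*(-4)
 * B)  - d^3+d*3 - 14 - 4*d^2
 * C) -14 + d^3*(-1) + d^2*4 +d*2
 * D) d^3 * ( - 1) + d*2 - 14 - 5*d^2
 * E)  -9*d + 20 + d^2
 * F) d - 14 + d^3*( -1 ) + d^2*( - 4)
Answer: A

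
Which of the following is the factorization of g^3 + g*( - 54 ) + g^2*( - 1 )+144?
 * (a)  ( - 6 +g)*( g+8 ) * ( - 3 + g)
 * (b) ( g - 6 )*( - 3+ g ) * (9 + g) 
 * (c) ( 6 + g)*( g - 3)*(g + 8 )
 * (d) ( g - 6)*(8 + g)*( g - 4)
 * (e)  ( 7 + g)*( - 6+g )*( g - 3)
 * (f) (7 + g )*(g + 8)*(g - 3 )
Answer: a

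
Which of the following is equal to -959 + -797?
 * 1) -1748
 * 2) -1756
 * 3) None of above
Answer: 2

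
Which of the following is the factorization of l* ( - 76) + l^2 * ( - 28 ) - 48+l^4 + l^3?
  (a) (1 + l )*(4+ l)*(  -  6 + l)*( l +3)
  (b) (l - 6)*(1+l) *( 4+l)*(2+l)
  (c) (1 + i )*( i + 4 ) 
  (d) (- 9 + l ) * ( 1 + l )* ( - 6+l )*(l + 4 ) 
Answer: b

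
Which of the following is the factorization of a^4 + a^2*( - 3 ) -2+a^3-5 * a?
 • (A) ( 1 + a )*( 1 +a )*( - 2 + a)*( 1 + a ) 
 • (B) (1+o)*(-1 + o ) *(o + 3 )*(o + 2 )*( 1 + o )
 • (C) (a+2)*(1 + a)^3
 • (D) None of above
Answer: A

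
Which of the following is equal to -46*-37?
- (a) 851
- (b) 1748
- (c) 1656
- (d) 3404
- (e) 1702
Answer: e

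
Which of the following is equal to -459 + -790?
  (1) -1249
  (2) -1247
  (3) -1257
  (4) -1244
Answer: 1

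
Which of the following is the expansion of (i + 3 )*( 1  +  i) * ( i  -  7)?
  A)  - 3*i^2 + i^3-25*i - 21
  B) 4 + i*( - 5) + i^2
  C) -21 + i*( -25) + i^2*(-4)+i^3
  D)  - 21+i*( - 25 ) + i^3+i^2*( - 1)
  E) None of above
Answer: A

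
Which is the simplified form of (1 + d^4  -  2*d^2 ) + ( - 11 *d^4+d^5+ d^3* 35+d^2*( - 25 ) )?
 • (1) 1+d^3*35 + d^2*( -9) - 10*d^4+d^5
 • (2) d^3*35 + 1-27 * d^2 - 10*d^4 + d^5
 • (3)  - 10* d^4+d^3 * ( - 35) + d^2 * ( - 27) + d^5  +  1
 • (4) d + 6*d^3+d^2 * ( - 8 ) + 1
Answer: 2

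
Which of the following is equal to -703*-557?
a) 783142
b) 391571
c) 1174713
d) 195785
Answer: b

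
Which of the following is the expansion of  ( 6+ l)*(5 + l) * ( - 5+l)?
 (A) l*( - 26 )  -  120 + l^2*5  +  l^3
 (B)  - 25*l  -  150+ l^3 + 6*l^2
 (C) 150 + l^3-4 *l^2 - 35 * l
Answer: B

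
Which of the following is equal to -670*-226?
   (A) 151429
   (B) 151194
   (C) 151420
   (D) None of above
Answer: C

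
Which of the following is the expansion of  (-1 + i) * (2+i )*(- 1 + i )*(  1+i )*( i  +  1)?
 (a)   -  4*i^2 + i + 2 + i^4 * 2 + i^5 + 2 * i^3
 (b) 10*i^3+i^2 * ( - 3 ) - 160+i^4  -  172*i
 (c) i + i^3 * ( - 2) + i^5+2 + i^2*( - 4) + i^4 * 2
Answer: c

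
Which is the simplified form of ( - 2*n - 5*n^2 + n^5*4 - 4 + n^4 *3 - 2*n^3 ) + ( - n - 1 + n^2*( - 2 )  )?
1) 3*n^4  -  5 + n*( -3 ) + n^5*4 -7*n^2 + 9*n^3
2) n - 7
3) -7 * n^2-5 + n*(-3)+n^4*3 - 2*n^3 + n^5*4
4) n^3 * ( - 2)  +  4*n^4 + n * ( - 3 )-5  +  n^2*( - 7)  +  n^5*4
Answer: 3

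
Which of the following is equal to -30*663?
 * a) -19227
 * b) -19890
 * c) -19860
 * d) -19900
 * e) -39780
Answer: b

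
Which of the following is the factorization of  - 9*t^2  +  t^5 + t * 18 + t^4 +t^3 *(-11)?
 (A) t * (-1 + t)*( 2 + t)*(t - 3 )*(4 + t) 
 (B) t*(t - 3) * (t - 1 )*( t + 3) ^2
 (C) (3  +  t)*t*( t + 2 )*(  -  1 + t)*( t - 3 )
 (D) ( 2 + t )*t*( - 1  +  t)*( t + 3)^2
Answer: C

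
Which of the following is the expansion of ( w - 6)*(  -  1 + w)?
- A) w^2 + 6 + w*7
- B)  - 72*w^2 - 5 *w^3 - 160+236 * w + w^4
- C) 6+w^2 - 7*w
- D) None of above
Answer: C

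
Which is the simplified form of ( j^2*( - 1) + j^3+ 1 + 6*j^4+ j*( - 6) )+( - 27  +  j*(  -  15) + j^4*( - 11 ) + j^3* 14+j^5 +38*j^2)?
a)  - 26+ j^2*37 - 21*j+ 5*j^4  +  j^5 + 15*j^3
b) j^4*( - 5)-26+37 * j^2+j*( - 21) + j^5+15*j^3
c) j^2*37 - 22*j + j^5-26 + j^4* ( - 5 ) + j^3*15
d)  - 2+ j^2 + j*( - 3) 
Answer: b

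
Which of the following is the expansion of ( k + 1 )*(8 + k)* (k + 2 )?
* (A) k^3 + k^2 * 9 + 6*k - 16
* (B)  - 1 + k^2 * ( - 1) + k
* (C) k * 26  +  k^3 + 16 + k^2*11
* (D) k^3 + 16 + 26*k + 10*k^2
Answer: C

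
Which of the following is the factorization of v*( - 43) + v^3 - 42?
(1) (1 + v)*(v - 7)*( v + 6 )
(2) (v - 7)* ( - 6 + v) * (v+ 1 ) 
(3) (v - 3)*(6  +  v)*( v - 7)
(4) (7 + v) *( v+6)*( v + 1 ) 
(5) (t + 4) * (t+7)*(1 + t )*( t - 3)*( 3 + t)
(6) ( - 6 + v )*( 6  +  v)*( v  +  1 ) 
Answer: 1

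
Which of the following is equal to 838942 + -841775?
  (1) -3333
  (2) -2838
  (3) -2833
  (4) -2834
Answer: 3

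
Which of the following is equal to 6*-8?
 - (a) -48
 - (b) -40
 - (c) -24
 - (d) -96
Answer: a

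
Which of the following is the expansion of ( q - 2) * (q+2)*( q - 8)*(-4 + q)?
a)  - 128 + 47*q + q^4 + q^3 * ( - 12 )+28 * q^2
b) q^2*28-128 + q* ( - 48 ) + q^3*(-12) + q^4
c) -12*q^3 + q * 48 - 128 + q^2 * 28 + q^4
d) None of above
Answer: c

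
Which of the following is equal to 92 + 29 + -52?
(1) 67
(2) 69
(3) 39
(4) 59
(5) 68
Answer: 2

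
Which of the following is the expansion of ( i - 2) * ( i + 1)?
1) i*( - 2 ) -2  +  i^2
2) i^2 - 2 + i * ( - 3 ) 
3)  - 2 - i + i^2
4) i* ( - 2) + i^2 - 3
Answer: 3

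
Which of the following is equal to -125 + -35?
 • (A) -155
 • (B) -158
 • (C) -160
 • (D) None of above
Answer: C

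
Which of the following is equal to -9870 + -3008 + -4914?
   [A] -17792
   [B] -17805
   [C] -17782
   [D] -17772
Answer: A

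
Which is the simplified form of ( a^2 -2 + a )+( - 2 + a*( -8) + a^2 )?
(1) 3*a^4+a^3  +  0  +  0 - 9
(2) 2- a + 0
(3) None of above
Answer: 3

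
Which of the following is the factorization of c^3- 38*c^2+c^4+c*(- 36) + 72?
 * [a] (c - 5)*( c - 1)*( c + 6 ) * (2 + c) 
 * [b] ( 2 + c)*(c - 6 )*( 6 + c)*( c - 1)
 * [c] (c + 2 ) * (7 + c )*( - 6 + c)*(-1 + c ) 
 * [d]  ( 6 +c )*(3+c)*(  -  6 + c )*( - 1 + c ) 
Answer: b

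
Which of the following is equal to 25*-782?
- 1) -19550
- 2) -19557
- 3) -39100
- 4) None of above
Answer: 1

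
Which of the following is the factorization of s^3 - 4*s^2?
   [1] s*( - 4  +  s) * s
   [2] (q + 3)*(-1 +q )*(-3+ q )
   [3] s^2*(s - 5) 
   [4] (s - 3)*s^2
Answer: 1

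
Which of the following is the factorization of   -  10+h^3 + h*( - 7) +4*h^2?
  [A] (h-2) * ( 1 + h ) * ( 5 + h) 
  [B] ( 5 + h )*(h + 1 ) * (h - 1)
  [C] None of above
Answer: A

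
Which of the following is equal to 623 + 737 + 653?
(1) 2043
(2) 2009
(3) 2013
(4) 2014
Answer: 3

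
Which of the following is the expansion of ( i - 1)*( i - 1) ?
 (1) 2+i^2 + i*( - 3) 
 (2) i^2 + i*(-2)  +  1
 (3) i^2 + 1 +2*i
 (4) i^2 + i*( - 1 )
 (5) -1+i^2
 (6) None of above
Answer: 2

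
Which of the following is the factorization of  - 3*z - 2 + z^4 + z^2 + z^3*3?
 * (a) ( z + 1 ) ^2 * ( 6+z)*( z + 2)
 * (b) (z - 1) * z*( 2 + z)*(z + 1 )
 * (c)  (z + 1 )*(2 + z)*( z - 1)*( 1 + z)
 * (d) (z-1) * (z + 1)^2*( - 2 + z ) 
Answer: c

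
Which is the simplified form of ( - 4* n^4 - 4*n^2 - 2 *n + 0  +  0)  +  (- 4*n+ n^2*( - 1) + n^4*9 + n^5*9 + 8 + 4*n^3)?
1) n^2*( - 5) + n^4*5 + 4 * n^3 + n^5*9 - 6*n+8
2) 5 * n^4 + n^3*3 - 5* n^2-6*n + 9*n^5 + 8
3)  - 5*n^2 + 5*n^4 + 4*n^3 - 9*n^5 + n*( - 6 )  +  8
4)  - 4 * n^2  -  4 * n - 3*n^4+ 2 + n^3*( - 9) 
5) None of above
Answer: 1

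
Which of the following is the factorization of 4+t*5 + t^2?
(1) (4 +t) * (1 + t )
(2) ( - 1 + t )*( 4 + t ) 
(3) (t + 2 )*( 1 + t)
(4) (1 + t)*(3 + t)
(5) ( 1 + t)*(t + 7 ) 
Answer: 1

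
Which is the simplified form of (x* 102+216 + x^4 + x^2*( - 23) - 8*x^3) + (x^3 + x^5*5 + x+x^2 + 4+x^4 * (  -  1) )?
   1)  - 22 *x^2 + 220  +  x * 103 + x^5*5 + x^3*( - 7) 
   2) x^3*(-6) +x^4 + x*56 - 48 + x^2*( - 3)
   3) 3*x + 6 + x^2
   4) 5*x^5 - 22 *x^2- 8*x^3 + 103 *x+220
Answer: 1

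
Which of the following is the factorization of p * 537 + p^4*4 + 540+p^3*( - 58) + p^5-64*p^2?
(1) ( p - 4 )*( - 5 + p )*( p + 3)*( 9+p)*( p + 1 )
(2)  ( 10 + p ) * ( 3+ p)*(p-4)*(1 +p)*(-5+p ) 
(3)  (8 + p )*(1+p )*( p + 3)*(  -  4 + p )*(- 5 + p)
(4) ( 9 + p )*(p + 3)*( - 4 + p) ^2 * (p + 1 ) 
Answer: 1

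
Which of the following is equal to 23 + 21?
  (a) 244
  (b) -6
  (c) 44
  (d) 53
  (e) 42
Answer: c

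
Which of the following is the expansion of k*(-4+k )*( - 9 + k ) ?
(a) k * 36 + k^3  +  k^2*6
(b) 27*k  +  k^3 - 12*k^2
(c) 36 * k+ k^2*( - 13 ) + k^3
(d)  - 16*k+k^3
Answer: c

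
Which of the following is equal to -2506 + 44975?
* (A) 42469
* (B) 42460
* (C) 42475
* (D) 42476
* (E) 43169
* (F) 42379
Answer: A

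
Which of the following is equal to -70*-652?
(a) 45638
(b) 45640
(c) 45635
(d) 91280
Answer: b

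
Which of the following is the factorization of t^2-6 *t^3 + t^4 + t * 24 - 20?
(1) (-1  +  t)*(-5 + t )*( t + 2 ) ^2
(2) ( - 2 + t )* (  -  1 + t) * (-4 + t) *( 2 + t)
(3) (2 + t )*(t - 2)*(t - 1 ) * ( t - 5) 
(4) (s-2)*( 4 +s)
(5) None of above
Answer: 3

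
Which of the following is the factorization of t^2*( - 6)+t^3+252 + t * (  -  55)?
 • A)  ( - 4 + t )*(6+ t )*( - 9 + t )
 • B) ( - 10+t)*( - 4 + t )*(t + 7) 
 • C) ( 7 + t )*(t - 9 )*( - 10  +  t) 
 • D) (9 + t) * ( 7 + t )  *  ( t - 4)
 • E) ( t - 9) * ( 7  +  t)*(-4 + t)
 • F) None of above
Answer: E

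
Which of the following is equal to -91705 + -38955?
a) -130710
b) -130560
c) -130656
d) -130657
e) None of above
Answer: e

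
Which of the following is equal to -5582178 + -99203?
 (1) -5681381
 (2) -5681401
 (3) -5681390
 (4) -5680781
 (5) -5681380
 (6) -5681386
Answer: 1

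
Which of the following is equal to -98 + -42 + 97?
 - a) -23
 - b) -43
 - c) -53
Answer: b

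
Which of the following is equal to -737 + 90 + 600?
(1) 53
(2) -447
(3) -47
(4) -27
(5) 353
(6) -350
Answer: 3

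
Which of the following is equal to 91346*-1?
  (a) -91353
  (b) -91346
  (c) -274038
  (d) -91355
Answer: b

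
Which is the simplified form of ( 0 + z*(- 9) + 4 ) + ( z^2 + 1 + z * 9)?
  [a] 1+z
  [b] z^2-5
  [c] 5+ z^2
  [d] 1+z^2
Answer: c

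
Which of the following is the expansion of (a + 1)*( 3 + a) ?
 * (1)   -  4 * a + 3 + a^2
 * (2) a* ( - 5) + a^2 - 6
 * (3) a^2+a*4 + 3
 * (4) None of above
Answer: 3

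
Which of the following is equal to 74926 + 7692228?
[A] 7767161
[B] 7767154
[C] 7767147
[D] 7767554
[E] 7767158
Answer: B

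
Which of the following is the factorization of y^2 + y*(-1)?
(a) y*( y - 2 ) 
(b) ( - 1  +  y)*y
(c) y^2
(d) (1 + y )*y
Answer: b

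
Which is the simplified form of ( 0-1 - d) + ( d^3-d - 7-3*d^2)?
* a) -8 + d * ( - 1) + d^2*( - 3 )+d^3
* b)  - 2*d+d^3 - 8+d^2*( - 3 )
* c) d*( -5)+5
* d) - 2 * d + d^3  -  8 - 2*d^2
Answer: b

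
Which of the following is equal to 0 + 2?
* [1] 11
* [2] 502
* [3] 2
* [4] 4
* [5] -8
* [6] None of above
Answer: 3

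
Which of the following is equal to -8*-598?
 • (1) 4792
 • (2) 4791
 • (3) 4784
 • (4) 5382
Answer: 3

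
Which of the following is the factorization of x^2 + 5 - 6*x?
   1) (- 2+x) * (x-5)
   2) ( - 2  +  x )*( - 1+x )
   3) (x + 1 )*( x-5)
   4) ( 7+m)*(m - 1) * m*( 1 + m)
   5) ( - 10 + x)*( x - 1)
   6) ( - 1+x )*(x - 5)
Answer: 6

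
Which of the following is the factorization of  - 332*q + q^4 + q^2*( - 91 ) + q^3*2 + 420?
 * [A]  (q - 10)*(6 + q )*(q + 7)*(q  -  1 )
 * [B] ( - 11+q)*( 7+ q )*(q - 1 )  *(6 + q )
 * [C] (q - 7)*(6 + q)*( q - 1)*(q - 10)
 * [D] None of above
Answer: A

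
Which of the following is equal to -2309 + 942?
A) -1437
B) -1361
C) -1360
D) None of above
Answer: D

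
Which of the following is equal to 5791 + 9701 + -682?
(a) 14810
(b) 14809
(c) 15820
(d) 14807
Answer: a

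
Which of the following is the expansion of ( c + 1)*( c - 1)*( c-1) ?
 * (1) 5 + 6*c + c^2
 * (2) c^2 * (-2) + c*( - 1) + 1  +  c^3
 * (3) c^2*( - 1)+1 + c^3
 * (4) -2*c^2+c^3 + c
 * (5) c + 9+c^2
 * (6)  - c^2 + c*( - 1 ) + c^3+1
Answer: 6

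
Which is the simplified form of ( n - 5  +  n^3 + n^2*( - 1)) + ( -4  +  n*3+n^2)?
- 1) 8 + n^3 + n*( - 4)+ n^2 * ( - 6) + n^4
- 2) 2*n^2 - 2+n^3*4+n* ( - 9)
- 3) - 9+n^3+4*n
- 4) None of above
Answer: 3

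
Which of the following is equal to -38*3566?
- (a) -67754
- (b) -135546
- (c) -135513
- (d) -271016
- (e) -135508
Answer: e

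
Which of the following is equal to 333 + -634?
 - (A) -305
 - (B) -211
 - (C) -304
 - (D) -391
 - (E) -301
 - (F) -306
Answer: E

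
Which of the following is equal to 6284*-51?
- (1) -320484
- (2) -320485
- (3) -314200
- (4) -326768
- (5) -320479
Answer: 1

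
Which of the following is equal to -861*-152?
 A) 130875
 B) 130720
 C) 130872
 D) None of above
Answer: C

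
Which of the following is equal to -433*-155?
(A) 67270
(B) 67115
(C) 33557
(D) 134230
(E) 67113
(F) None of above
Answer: B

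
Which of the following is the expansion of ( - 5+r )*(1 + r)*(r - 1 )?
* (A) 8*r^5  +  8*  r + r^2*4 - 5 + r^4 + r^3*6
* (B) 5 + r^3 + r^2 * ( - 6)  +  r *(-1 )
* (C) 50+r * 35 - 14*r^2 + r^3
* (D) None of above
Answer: D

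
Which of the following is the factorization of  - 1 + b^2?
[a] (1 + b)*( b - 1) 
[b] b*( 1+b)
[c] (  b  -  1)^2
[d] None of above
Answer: a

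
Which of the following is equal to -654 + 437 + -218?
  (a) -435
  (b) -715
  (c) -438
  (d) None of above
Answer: a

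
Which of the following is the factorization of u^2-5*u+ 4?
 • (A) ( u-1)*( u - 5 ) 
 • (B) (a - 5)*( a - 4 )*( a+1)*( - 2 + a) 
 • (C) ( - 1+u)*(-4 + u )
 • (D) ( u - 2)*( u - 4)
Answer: C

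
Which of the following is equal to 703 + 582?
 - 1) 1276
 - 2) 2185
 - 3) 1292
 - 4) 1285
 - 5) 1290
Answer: 4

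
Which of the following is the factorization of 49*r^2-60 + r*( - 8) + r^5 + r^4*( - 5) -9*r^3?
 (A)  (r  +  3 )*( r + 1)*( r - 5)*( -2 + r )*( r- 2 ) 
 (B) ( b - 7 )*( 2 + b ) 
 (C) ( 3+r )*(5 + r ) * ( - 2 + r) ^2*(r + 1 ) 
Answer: A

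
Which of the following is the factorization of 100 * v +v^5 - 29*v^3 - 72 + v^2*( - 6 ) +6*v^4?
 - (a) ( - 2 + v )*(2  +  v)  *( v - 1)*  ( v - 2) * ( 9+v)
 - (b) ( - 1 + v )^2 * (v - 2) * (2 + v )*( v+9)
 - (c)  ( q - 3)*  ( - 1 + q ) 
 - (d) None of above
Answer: a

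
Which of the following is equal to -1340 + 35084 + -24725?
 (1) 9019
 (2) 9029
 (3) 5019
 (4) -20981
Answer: 1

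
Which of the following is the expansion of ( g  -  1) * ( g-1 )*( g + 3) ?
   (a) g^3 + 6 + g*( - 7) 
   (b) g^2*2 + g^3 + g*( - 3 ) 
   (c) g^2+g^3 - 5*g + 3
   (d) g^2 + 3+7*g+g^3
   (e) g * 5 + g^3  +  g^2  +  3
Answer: c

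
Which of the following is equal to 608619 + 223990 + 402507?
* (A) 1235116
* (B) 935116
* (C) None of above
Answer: A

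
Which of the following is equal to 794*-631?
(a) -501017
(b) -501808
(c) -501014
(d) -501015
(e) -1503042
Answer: c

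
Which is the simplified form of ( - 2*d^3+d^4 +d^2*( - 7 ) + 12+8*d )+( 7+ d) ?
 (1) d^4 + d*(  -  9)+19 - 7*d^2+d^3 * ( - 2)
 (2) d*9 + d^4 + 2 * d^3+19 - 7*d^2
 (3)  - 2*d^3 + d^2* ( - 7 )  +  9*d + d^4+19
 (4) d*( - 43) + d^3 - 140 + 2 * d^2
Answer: 3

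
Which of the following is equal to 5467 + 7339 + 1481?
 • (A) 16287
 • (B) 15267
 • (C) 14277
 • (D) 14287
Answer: D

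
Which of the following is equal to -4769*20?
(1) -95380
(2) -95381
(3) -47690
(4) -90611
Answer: 1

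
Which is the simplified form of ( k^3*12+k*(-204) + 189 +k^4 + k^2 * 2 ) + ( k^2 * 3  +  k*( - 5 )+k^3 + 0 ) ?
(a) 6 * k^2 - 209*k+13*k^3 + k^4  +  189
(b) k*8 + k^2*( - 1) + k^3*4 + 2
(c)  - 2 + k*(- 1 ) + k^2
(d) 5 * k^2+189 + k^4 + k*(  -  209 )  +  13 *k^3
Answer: d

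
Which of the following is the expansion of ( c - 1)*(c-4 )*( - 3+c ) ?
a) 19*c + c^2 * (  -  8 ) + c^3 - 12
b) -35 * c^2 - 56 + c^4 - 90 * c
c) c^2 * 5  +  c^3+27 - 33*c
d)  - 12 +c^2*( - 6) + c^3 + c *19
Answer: a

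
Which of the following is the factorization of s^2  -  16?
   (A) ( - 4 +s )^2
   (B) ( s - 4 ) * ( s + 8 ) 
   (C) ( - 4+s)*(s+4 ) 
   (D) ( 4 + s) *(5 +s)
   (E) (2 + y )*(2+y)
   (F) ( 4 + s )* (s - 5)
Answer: C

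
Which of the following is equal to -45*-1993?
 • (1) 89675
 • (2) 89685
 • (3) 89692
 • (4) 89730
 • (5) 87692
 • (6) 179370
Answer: 2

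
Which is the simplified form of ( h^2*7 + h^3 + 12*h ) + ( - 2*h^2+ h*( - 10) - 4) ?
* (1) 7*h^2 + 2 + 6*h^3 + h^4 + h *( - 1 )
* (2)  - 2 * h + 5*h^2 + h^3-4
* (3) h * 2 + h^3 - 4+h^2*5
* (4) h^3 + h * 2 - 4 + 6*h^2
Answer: 3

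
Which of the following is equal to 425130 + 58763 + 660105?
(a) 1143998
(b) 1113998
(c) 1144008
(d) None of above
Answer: a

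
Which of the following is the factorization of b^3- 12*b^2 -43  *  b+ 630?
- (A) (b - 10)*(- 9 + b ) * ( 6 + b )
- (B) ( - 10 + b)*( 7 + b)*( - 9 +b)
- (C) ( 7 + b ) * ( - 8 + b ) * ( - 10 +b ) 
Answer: B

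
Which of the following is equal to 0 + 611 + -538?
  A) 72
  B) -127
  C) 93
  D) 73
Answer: D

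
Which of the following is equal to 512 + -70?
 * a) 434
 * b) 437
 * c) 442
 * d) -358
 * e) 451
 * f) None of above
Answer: c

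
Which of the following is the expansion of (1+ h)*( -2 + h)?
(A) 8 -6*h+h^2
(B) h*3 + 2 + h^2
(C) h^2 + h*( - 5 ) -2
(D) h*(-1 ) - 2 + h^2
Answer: D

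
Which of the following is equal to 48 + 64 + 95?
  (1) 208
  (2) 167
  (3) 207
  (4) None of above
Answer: 3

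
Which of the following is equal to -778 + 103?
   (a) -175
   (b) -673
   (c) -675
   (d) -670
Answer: c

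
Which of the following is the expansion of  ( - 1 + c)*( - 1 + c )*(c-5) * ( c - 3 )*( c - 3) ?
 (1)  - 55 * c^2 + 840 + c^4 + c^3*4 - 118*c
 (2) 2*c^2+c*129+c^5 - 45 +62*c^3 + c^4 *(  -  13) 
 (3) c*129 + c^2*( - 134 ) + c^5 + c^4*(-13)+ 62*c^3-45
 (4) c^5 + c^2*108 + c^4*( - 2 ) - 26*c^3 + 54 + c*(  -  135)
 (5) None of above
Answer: 3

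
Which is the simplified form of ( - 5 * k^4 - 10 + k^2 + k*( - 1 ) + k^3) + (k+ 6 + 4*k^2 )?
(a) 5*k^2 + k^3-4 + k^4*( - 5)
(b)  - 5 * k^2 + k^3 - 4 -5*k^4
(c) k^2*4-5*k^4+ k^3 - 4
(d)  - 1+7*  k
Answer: a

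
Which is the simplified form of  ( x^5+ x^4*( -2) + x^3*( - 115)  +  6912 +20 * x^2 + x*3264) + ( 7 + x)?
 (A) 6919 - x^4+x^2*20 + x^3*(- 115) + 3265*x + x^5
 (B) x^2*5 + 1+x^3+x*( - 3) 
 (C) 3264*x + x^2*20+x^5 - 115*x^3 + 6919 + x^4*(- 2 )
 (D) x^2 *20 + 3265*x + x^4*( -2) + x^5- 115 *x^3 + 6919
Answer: D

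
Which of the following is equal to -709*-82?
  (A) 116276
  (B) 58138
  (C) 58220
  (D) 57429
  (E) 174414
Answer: B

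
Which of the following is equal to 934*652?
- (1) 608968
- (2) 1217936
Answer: 1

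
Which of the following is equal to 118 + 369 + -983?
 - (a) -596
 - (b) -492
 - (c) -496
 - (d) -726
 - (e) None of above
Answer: c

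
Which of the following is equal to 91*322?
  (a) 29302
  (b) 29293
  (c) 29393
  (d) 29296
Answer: a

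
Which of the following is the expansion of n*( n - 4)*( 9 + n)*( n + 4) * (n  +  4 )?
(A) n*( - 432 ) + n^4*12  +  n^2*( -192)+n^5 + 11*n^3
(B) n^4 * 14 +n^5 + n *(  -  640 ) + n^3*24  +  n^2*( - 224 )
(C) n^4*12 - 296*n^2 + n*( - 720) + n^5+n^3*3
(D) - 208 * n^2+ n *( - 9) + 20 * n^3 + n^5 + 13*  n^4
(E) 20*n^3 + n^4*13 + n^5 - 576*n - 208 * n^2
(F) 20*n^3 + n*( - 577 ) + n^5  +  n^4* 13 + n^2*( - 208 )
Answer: E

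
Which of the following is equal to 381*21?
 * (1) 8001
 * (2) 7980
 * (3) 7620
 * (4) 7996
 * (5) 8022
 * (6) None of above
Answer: 1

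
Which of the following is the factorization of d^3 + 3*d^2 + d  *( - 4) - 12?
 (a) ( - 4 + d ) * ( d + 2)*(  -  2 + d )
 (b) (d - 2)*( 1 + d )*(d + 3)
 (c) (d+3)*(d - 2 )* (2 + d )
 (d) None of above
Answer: c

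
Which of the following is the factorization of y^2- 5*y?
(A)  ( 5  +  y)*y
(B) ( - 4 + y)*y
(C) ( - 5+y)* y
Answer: C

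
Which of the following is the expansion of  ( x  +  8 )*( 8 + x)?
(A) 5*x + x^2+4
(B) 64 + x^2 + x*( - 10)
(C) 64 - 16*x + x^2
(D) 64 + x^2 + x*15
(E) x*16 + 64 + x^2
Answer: E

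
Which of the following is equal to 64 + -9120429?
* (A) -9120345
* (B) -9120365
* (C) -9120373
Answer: B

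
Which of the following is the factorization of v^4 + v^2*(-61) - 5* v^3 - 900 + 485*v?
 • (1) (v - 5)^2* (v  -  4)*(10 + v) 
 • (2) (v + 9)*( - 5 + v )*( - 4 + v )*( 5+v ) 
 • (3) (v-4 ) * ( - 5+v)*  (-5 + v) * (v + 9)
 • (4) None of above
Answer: 3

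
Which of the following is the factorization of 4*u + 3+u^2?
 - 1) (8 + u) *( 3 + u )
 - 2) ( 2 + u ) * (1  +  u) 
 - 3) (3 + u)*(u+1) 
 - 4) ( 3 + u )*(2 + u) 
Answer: 3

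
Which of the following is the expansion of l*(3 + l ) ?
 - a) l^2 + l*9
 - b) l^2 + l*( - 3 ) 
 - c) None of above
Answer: c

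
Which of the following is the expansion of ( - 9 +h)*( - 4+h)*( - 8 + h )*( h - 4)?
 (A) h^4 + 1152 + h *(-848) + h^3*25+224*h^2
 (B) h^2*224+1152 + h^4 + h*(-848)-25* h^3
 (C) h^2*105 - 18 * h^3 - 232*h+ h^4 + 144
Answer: B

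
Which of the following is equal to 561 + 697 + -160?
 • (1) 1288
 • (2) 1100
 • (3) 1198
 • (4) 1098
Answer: 4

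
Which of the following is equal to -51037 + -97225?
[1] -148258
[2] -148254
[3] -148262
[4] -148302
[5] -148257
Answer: 3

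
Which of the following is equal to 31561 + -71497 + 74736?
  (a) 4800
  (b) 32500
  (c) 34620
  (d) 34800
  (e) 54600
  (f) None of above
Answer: d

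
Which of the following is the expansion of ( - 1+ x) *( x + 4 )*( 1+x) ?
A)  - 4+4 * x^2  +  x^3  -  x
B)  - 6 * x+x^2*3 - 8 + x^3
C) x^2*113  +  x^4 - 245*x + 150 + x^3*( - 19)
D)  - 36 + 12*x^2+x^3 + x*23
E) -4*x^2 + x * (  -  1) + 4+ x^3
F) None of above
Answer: A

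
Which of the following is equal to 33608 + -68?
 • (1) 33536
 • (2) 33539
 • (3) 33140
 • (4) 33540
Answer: 4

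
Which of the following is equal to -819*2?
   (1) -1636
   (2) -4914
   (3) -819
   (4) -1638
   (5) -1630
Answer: 4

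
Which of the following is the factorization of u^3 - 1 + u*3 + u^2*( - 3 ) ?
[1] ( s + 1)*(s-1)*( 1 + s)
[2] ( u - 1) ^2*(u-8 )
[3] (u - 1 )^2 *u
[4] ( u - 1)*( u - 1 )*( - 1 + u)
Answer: 4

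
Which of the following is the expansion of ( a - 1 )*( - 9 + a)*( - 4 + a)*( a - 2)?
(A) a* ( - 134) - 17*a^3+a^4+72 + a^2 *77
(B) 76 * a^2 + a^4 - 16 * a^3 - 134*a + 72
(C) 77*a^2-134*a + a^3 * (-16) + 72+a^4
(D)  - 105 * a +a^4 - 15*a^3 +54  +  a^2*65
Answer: C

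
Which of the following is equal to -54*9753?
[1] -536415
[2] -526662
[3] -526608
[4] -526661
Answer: 2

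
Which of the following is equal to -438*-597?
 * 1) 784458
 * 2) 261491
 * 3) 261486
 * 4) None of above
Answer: 3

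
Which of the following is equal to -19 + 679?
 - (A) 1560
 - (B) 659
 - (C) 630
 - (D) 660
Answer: D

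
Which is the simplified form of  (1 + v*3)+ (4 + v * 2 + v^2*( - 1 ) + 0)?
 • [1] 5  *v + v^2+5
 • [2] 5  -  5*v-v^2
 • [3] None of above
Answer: 3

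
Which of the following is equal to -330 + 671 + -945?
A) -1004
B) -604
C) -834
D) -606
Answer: B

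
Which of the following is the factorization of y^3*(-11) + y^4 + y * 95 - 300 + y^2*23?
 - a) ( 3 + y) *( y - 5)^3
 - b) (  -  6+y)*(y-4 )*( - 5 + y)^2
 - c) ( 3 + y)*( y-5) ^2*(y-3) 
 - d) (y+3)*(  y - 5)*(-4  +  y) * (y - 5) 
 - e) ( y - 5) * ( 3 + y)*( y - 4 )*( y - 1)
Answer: d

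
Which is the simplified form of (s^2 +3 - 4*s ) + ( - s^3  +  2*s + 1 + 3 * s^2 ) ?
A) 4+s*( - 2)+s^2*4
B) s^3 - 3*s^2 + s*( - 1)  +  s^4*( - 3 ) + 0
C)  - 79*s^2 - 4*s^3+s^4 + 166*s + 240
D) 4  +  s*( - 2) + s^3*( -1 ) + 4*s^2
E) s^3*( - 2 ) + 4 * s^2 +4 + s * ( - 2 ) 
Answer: D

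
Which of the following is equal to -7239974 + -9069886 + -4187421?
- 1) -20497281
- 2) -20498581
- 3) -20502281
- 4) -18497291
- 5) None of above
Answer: 1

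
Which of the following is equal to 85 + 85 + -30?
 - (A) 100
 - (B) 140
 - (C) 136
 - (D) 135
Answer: B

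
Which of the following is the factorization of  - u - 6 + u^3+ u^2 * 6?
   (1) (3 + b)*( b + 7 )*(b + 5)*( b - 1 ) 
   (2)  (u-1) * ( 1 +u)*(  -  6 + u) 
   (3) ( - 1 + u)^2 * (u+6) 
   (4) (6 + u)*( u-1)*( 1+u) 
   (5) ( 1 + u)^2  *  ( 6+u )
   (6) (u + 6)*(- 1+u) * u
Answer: 4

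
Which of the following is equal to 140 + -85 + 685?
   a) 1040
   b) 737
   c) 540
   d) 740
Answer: d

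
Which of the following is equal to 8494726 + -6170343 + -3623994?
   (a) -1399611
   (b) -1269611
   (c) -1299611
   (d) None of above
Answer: c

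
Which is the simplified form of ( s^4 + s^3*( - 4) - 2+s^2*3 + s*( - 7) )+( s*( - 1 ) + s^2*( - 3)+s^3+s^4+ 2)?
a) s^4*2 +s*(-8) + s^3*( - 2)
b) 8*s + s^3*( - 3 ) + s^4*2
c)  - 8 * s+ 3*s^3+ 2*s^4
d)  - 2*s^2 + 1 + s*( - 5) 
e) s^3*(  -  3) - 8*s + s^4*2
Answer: e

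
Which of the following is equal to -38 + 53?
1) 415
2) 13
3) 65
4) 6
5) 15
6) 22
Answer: 5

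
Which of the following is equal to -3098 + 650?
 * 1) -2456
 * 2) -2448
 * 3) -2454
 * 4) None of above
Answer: 2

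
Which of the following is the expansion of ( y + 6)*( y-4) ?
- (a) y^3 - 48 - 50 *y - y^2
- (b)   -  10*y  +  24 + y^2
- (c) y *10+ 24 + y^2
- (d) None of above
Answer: d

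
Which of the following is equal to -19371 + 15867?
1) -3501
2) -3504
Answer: 2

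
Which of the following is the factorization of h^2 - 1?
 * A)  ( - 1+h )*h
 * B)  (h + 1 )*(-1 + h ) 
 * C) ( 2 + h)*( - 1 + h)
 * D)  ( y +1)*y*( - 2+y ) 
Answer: B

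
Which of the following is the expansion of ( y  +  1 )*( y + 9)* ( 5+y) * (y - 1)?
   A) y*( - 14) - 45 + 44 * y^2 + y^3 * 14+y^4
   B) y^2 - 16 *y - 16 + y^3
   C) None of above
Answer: A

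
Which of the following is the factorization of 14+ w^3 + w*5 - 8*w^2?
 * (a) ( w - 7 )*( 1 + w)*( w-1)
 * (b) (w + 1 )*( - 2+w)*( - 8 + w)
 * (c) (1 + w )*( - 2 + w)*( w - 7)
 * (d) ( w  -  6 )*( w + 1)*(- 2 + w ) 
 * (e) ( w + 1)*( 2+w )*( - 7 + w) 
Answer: c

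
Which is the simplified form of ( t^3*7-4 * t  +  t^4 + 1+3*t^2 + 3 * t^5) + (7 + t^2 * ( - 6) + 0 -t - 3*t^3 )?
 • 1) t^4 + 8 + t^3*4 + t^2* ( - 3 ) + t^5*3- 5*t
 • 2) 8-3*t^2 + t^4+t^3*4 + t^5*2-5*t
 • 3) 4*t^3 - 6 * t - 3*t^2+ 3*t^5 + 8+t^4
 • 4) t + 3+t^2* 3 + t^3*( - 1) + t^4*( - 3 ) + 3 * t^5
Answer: 1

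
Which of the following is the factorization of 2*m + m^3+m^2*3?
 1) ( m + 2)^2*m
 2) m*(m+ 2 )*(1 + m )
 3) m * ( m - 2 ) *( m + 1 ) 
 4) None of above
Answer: 2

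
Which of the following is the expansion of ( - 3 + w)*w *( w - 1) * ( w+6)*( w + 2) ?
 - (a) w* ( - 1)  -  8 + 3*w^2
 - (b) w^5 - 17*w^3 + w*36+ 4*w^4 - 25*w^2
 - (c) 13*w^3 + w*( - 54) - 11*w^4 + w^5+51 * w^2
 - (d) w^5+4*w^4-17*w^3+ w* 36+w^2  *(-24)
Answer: d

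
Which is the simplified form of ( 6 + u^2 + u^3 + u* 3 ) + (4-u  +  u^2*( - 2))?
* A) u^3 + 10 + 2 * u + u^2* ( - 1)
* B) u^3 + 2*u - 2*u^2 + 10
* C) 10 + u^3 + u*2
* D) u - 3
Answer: A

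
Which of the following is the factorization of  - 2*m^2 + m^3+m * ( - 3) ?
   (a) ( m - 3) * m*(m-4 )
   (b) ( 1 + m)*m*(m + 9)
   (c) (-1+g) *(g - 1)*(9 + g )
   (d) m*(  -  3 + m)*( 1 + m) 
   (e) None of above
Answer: d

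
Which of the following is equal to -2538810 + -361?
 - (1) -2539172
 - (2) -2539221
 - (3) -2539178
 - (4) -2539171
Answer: 4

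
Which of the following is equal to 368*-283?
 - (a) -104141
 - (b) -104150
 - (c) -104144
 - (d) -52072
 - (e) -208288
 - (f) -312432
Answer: c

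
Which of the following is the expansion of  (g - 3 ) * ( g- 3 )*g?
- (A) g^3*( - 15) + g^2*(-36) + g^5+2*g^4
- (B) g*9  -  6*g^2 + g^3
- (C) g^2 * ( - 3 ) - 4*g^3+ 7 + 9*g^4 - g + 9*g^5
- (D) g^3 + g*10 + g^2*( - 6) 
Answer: B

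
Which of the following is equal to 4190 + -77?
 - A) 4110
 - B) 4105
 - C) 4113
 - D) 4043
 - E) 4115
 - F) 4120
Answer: C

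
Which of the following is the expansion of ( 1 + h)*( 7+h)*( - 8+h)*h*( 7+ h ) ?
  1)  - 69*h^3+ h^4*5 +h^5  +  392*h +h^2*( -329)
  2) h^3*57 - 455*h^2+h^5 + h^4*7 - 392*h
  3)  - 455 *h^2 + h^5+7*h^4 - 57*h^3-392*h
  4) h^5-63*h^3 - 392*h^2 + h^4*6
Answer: 3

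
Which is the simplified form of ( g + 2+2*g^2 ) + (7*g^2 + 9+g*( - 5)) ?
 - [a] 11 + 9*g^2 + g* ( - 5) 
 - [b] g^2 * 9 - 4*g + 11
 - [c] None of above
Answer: b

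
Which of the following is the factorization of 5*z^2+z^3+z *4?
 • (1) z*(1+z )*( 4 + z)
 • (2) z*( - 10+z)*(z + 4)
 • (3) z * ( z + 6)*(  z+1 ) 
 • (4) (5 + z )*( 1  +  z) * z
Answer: 1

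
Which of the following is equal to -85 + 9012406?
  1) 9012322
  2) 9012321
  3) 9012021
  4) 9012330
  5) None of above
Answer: 2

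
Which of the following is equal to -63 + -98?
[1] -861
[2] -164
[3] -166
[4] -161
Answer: 4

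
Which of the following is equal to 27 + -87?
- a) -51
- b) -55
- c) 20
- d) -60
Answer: d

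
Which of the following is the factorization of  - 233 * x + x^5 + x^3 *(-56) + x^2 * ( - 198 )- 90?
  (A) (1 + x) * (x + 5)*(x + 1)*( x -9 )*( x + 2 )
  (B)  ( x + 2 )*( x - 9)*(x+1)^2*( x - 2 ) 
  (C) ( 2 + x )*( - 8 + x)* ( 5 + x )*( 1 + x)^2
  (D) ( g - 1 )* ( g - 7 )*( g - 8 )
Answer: A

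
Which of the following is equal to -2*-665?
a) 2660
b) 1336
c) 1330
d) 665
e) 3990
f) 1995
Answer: c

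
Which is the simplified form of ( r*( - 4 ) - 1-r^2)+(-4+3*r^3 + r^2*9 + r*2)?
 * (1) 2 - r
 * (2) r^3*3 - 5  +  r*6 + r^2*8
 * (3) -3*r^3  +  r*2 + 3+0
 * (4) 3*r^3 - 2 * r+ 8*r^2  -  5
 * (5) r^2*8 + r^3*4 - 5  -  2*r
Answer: 4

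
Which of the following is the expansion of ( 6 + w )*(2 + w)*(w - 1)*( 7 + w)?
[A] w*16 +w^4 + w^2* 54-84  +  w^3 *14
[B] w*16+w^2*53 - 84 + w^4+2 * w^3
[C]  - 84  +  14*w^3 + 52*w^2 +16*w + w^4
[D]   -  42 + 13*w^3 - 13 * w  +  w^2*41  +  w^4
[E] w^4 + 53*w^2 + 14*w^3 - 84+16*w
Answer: E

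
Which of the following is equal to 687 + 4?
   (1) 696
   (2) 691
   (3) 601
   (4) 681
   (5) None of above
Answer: 2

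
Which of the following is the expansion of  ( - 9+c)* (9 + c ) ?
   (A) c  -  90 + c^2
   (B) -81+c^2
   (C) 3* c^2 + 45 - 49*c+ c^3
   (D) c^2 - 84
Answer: B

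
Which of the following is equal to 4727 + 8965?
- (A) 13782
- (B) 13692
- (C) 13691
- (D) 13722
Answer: B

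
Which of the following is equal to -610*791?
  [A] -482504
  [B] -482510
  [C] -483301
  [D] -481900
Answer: B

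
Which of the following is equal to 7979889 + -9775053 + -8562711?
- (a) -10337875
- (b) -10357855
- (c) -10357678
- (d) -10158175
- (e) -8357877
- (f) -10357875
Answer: f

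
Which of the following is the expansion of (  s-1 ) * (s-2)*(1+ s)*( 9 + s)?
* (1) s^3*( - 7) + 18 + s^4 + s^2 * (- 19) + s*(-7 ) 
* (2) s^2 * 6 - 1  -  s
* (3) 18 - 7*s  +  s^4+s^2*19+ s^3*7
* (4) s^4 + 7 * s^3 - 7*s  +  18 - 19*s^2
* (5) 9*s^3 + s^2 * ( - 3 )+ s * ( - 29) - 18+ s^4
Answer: 4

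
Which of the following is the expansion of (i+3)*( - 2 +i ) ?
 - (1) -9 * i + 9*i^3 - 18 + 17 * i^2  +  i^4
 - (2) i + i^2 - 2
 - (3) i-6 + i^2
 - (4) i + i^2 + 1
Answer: 3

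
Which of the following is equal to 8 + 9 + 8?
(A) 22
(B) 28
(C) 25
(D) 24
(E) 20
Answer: C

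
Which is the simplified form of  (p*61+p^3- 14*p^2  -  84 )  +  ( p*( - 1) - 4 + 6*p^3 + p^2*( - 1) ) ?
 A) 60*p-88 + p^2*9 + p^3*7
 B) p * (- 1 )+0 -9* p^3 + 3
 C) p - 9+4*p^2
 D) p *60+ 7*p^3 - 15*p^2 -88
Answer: D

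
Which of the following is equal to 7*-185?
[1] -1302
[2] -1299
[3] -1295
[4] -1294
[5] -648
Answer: 3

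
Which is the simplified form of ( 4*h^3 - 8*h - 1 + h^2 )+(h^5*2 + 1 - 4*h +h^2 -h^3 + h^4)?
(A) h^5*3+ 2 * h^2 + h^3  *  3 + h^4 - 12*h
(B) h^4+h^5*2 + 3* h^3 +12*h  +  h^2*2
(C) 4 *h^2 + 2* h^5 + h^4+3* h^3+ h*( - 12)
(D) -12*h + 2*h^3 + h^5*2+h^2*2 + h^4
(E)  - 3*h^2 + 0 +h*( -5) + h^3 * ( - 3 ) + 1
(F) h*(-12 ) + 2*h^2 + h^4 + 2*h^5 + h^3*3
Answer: F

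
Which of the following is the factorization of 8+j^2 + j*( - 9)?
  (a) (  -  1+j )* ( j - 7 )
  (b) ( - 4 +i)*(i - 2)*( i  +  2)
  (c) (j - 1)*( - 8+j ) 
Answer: c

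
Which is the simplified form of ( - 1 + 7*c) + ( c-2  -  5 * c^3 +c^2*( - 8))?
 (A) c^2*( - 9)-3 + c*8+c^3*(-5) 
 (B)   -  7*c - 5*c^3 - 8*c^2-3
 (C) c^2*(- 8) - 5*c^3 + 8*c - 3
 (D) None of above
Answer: C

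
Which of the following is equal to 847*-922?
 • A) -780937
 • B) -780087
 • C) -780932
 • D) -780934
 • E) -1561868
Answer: D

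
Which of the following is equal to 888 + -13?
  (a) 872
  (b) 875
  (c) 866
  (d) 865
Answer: b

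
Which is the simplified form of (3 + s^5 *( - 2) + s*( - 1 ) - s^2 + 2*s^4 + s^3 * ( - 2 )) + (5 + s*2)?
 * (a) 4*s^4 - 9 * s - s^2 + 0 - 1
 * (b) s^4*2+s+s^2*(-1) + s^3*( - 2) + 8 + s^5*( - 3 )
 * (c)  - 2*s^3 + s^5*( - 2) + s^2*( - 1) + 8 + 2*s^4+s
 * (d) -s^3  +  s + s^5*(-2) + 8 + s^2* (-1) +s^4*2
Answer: c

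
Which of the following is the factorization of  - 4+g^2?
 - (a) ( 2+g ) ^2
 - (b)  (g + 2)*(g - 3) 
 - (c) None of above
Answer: c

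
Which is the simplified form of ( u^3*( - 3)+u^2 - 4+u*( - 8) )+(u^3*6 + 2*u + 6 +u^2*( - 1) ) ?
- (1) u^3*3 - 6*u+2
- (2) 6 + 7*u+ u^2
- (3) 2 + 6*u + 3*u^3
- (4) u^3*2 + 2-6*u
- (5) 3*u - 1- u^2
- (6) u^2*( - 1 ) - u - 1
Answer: 1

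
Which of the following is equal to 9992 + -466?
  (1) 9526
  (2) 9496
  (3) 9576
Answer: 1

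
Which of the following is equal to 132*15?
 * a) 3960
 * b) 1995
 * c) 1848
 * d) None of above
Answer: d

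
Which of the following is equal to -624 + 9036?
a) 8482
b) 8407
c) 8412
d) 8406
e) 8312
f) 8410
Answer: c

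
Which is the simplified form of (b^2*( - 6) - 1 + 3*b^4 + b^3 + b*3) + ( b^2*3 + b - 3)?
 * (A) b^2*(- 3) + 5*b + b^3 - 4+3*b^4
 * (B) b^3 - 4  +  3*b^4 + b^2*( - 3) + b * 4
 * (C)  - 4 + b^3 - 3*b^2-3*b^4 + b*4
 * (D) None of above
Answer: B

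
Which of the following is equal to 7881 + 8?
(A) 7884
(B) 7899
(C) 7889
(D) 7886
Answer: C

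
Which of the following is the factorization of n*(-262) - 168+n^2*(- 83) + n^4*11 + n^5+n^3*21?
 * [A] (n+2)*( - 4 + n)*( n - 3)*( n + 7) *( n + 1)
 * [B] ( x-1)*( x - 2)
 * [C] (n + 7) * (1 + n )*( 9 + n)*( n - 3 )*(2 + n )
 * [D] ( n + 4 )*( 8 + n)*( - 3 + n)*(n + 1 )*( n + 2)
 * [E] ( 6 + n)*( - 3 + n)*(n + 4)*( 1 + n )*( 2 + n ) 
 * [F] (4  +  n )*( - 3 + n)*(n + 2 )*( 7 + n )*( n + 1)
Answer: F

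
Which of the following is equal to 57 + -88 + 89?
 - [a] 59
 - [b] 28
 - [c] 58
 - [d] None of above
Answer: c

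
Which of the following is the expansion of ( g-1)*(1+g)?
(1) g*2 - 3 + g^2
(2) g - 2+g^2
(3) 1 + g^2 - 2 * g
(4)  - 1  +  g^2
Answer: 4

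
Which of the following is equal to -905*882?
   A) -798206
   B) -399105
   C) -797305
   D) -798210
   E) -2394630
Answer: D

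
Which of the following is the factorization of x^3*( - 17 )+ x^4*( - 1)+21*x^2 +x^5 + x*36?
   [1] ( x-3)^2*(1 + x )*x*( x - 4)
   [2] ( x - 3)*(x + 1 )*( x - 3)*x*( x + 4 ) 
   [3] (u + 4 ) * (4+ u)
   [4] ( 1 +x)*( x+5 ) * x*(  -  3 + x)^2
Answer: 2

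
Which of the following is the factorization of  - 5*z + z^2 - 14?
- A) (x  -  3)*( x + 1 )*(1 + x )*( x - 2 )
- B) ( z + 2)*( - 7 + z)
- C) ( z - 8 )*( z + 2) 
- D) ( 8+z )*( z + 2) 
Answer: B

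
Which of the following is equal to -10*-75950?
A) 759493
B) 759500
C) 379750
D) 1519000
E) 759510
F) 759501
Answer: B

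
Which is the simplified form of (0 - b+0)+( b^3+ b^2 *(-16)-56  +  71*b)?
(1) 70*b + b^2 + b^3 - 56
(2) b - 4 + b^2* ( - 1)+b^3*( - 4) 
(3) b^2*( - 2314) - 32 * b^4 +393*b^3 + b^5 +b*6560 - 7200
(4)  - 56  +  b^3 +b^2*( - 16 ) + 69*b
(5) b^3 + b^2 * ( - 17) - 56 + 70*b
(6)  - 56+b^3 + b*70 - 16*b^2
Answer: 6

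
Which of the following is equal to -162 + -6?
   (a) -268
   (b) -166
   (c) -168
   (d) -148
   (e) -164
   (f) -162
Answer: c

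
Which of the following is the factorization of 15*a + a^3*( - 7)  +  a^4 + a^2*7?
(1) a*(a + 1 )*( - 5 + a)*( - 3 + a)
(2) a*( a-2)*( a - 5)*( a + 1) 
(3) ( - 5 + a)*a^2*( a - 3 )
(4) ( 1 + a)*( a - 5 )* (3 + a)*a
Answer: 1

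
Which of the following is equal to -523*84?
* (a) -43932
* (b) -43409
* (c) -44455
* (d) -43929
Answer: a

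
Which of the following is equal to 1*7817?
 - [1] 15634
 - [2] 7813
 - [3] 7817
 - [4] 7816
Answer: 3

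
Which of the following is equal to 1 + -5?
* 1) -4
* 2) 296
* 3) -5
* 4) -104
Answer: 1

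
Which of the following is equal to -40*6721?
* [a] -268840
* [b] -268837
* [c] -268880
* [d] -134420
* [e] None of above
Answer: a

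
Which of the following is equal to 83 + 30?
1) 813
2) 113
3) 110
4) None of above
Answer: 2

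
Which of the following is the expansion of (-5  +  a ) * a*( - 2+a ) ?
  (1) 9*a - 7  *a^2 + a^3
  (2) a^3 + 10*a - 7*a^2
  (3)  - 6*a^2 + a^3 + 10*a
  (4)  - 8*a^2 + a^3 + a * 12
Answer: 2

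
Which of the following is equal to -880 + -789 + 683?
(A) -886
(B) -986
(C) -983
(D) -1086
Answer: B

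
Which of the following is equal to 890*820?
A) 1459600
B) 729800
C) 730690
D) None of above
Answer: B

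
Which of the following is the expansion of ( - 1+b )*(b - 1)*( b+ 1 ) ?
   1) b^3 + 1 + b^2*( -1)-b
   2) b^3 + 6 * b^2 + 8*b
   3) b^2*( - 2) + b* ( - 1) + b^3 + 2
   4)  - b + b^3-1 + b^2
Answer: 1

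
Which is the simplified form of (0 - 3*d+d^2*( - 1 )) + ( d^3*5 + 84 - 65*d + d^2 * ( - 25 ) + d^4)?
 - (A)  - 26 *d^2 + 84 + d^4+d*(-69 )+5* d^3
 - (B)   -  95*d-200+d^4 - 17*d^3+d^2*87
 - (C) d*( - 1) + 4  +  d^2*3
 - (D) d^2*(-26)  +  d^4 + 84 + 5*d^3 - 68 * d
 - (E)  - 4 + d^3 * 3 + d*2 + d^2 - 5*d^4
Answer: D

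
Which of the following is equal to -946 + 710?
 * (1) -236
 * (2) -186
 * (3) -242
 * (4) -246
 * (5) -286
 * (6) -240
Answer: 1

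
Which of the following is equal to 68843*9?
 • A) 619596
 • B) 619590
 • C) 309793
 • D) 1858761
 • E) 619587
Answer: E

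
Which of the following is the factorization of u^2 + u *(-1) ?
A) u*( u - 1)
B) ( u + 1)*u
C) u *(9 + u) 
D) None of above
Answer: A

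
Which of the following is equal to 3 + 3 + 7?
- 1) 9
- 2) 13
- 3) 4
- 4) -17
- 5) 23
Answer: 2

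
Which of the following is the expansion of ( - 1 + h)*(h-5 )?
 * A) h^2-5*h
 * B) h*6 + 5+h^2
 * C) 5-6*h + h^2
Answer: C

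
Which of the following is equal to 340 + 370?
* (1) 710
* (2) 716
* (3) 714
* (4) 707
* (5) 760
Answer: 1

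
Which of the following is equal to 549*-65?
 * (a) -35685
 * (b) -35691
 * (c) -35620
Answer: a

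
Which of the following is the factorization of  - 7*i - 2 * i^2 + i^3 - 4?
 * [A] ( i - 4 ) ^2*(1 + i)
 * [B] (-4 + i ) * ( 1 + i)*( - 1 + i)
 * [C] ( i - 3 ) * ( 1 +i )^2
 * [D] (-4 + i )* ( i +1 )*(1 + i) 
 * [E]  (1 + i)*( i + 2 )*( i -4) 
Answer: D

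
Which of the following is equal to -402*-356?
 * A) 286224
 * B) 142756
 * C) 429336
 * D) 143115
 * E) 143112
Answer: E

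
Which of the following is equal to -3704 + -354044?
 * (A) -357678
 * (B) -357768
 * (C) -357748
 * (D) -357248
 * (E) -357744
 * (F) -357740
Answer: C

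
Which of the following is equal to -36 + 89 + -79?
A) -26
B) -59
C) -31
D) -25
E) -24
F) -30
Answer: A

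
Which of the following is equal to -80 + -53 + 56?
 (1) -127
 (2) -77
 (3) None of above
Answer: 2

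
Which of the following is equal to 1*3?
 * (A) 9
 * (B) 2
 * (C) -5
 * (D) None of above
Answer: D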